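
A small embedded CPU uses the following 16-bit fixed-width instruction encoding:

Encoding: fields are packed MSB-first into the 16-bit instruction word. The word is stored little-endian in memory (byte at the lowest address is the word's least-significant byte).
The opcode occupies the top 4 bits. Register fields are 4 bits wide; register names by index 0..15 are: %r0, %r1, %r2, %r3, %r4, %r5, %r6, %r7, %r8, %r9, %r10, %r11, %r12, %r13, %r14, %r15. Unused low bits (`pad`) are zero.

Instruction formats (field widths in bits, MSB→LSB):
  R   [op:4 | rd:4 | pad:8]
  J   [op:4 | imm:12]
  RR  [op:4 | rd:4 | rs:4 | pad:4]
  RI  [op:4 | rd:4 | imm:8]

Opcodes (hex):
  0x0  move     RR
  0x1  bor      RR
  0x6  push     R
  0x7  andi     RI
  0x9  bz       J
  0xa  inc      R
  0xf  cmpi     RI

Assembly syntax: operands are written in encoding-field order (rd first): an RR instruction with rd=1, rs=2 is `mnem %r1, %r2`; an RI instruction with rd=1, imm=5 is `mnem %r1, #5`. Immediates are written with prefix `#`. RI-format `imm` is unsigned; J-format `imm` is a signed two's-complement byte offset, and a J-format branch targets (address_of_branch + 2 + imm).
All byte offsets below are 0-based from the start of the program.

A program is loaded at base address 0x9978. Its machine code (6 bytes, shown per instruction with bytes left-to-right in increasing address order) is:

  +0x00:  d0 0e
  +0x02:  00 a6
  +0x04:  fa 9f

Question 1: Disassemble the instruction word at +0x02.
inc %r6

@+02  little-endian(00 a6) = 0xa600
  opcode bits[15:12]=0xa: inc/R
  rd: (w>>8)&0xf=0x6 → %r6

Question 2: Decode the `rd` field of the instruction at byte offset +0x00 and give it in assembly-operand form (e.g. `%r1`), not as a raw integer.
@+00  little-endian(d0 0e) = 0x0ed0
  op=0x0ed0>>12=0x0 ⇒ move (RR)
  [11:8] rd=14 = %r14
  [7:4] rs=13 = %r13

%r14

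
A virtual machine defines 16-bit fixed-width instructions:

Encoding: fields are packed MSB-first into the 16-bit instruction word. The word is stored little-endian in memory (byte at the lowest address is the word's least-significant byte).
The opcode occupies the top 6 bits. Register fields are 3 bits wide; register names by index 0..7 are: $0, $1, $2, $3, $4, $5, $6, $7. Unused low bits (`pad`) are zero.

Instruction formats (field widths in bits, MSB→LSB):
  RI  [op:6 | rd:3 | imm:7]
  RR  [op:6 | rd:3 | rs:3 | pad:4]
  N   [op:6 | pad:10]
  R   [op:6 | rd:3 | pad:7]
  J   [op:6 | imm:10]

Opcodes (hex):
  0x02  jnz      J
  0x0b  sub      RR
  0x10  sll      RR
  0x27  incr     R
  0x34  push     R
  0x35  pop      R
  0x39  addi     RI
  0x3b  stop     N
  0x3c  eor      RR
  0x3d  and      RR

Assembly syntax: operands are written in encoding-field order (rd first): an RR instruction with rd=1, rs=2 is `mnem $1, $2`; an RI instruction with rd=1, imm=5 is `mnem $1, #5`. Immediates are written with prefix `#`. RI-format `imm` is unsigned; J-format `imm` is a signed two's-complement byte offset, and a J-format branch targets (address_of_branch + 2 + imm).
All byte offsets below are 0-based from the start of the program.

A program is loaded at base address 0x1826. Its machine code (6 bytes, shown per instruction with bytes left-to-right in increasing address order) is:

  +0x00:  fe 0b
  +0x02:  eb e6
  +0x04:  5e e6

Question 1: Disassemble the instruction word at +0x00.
jnz #-2

@+00  little-endian(fe 0b) = 0x0bfe
  opcode bits[15:10]=0x2: jnz/J
  [9:0] imm=1022 (s10→-2) = #-2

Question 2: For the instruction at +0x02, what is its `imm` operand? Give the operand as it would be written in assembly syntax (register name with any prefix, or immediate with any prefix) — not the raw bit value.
#107

off 0x02: read eb e6 as little → 0xe6eb
  op=0xe6eb>>10=0x39 ⇒ addi (RI)
  [9:7] rd=5 = $5
  [6:0] imm=107 = #107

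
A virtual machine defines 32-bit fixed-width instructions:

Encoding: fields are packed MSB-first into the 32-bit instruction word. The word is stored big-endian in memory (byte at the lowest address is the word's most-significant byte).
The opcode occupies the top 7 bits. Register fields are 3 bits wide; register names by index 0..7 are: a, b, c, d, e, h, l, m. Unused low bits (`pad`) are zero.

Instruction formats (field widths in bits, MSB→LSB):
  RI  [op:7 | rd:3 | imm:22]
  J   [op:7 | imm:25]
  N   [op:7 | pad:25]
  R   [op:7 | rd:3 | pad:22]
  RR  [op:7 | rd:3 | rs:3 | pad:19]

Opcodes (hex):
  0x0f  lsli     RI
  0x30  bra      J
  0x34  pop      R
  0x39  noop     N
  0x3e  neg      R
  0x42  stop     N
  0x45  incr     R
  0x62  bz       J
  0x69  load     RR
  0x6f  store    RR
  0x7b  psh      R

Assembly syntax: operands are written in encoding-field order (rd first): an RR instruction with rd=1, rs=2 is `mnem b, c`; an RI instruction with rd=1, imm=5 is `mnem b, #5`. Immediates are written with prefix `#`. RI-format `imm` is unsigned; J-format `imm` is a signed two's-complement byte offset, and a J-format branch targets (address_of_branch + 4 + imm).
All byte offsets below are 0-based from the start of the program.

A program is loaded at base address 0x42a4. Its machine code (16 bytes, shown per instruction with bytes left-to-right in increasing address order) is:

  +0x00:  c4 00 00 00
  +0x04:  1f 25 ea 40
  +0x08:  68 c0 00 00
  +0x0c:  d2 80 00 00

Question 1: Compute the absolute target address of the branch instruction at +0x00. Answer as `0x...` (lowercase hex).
@+00  big-endian(c4 00 00 00) = 0xc4000000
  top 7b → 0x62 → bz [J]
  [24:0] imm=0 = #0
  target = base 0x42a4 + off 0x00 + 4 + imm 0 = 0x42a8

0x42a8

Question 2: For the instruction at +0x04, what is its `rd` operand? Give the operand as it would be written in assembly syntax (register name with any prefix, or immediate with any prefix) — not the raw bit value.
e

[04] 1f 25 ea 40 → 0x1f25ea40
  top 7b → 0xf → lsli [RI]
  [24:22] rd=4 = e
  [21:0] imm=2484800 = #2484800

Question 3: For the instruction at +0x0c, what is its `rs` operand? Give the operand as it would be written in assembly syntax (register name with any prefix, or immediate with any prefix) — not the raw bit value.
a

[0c] d2 80 00 00 → 0xd2800000
  opcode bits[31:25]=0x69: load/RR
  [24:22] rd=2 = c
  [21:19] rs=0 = a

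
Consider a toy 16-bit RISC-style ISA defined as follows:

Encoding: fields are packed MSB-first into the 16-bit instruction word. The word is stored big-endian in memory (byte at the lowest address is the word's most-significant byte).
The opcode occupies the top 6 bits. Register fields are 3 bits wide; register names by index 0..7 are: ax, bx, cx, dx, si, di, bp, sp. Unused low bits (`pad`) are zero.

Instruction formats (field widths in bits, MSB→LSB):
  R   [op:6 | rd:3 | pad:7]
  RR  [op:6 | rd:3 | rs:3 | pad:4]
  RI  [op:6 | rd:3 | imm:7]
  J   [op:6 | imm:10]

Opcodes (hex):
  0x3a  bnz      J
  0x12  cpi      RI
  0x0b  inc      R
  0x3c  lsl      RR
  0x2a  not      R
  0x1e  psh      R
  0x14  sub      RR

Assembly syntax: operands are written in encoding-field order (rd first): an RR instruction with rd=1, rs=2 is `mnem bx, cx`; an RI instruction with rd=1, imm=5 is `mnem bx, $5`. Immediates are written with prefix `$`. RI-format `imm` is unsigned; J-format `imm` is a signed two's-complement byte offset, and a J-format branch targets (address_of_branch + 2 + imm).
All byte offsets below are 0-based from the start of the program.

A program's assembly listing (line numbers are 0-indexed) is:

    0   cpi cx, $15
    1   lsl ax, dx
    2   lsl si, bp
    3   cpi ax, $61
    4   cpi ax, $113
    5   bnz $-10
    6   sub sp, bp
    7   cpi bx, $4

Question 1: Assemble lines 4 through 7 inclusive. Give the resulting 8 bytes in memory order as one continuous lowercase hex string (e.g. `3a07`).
4871ebf653e04884

L4: cpi op=0x12:6|rd=0:3|imm=113:7 ⇒ 0x4871 ⇒ big 48 71
L5: bnz op=0x3a:6|imm=-10:10 ⇒ 0xebf6 ⇒ big eb f6
L6: sub op=0x14:6|rd=7:3|rs=6:3|pad=0:4 ⇒ 0x53e0 ⇒ big 53 e0
L7: cpi op=0x12:6|rd=1:3|imm=4:7 ⇒ 0x4884 ⇒ big 48 84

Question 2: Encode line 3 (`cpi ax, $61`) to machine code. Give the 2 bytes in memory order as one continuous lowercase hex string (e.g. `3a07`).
L3: cpi op=0x12:6|rd=0:3|imm=61:7 ⇒ 0x483d ⇒ big 48 3d

483d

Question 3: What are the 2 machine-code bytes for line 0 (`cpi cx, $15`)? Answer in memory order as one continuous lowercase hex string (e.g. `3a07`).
490f

L0: cpi op=0x12:6|rd=2:3|imm=15:7 ⇒ 0x490f ⇒ big 49 0f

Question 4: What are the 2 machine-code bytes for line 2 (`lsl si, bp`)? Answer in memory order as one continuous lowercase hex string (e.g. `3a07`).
f260

2. lsl fields op=0x3c:6|rd=4:3|rs=6:3|pad=0:4 → word f260h → f2 60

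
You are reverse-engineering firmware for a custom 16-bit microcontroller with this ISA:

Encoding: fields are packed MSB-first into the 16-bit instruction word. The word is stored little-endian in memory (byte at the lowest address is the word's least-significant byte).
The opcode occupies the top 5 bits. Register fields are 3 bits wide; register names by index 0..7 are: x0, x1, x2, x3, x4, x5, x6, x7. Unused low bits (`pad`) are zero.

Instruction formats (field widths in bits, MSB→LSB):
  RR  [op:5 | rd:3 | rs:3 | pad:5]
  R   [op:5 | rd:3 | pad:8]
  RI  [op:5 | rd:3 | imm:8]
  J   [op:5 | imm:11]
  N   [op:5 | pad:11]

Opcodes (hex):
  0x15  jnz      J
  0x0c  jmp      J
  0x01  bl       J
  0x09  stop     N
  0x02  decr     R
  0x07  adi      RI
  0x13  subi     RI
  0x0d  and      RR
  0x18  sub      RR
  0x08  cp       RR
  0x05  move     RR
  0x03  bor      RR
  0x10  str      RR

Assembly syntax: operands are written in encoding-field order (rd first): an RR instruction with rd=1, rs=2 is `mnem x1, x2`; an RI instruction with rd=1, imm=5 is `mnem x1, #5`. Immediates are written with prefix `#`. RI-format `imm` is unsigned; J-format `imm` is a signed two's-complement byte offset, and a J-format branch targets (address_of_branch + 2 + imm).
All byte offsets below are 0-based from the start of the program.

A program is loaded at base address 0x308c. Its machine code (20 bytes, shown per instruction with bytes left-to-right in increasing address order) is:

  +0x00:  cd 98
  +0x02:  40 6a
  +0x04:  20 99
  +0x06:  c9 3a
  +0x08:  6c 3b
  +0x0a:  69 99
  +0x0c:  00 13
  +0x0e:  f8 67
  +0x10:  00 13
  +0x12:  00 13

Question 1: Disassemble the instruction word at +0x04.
@+04  little-endian(20 99) = 0x9920
  op=0x9920>>11=0x13 ⇒ subi (RI)
  rd: (w>>8)&0x7=0x1 → x1
  imm: (w>>0)&0xff=0x20 → #32

subi x1, #32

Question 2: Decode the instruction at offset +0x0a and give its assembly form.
+0x0a: 69 99 ⇒ word 0x9969 (little)
  op=0x9969>>11=0x13 ⇒ subi (RI)
  rd@[10:8]=0x1 ⇒ x1
  imm@[7:0]=0x69 ⇒ #105

subi x1, #105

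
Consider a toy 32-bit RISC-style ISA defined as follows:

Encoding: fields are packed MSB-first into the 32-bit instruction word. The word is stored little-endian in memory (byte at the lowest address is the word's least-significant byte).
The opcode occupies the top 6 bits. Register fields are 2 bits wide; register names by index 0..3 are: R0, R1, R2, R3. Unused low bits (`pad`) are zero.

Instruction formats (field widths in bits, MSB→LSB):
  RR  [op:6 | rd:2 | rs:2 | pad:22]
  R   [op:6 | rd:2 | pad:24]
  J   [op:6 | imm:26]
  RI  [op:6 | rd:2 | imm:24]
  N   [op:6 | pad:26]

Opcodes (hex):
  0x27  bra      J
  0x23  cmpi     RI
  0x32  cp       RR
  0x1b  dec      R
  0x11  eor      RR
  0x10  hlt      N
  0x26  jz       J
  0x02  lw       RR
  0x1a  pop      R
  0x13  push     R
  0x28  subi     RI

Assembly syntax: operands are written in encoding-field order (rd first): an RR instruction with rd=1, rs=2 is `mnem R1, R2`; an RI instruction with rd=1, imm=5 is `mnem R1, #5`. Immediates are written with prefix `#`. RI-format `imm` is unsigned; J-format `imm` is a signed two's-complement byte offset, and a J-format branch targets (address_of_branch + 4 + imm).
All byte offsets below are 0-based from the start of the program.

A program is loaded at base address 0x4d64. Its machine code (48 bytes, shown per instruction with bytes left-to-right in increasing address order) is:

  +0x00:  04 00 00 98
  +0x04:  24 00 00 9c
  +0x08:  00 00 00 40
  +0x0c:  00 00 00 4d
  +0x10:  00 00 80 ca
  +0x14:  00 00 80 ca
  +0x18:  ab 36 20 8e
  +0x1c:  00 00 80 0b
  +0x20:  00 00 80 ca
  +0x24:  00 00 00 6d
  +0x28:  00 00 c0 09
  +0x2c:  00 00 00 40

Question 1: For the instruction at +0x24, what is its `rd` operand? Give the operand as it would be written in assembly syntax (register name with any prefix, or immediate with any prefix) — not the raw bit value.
R1

[24] 00 00 00 6d → 0x6d000000
  top 6b → 0x1b → dec [R]
  rd@[25:24]=0x1 ⇒ R1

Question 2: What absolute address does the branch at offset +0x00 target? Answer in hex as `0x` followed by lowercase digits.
[00] 04 00 00 98 → 0x98000004
  top 6b → 0x26 → jz [J]
  imm@[25:0]=0x4 ⇒ #4
  target = base 0x4d64 + off 0x00 + 4 + imm 4 = 0x4d6c

0x4d6c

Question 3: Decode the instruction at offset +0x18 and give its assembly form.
cmpi R2, #2111147

@+18  little-endian(ab 36 20 8e) = 0x8e2036ab
  top 6b → 0x23 → cmpi [RI]
  [25:24] rd=2 = R2
  [23:0] imm=2111147 = #2111147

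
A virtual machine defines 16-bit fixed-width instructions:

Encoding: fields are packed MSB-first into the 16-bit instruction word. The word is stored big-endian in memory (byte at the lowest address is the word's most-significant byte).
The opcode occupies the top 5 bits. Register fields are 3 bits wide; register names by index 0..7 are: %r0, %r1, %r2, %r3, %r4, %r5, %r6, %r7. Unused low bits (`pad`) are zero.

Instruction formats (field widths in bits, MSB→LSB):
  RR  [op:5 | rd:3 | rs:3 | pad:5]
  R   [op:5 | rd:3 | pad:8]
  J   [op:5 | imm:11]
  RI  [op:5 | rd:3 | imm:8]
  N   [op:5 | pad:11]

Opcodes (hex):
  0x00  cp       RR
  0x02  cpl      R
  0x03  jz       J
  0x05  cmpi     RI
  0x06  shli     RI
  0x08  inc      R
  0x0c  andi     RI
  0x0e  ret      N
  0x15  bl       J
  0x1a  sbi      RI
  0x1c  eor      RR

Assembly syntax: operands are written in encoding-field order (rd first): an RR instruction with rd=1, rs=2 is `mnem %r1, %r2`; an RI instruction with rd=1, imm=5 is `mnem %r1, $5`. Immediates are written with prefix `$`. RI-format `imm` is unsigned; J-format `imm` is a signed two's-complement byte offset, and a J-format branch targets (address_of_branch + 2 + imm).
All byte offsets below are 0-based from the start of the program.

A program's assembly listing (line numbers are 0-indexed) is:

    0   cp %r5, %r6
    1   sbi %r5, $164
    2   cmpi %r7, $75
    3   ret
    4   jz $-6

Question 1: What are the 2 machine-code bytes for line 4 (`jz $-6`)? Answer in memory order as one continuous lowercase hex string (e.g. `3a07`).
L4: jz op=0x3:5|imm=-6:11 ⇒ 0x1ffa ⇒ big 1f fa

1ffa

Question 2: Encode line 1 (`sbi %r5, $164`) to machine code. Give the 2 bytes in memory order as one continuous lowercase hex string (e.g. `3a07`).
L1: sbi op=0x1a:5|rd=5:3|imm=164:8 ⇒ 0xd5a4 ⇒ big d5 a4

d5a4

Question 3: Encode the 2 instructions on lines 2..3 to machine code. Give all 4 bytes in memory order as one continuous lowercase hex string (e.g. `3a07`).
L2: cmpi op=0x5:5|rd=7:3|imm=75:8 ⇒ 0x2f4b ⇒ big 2f 4b
L3: ret op=0xe:5|pad=0:11 ⇒ 0x7000 ⇒ big 70 00

2f4b7000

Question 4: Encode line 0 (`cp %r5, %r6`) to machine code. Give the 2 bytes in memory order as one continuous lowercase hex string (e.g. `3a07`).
line 0 (cp): pack op=0x0:5|rd=5:3|rs=6:3|pad=0:5 = 0x05c0; big→ 05 c0

05c0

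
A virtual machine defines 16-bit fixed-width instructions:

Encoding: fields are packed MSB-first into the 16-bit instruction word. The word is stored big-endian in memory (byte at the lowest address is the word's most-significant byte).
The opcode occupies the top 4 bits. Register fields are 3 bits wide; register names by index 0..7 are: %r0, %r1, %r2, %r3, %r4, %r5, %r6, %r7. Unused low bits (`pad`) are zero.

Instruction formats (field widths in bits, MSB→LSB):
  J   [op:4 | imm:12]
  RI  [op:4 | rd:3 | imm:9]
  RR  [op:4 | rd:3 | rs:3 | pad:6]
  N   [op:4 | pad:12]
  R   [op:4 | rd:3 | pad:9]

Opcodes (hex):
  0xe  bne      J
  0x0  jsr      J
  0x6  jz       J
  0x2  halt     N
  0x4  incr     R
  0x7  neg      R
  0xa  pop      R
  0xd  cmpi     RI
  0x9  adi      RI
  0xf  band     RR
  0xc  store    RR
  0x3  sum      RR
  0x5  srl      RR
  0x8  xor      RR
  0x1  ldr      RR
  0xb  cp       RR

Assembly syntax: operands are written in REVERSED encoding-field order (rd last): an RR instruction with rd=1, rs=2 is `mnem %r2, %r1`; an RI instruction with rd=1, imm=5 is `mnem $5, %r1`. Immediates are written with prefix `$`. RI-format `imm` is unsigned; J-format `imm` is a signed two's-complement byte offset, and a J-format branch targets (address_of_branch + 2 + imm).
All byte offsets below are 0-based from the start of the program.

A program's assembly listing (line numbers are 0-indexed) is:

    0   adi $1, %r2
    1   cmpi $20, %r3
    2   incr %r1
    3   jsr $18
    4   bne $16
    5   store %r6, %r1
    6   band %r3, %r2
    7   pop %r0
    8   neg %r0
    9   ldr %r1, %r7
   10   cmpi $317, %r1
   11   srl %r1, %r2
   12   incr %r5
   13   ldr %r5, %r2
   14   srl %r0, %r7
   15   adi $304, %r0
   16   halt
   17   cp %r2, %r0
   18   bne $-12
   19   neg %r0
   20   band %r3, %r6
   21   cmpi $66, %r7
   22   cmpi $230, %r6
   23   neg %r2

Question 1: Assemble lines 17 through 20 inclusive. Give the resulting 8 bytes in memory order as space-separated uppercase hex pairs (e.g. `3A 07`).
17. cp fields op=0xb:4|rd=0:3|rs=2:3|pad=0:6 → word b080h → b0 80
18. bne fields op=0xe:4|imm=-12:12 → word eff4h → ef f4
19. neg fields op=0x7:4|rd=0:3|pad=0:9 → word 7000h → 70 00
20. band fields op=0xf:4|rd=6:3|rs=3:3|pad=0:6 → word fcc0h → fc c0

B0 80 EF F4 70 00 FC C0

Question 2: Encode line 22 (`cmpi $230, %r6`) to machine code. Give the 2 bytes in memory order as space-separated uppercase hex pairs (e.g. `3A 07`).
22. cmpi fields op=0xd:4|rd=6:3|imm=230:9 → word dce6h → dc e6

DC E6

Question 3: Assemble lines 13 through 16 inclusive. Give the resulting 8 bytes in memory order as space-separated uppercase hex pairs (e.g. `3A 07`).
13. ldr fields op=0x1:4|rd=2:3|rs=5:3|pad=0:6 → word 1540h → 15 40
14. srl fields op=0x5:4|rd=7:3|rs=0:3|pad=0:6 → word 5e00h → 5e 00
15. adi fields op=0x9:4|rd=0:3|imm=304:9 → word 9130h → 91 30
16. halt fields op=0x2:4|pad=0:12 → word 2000h → 20 00

15 40 5E 00 91 30 20 00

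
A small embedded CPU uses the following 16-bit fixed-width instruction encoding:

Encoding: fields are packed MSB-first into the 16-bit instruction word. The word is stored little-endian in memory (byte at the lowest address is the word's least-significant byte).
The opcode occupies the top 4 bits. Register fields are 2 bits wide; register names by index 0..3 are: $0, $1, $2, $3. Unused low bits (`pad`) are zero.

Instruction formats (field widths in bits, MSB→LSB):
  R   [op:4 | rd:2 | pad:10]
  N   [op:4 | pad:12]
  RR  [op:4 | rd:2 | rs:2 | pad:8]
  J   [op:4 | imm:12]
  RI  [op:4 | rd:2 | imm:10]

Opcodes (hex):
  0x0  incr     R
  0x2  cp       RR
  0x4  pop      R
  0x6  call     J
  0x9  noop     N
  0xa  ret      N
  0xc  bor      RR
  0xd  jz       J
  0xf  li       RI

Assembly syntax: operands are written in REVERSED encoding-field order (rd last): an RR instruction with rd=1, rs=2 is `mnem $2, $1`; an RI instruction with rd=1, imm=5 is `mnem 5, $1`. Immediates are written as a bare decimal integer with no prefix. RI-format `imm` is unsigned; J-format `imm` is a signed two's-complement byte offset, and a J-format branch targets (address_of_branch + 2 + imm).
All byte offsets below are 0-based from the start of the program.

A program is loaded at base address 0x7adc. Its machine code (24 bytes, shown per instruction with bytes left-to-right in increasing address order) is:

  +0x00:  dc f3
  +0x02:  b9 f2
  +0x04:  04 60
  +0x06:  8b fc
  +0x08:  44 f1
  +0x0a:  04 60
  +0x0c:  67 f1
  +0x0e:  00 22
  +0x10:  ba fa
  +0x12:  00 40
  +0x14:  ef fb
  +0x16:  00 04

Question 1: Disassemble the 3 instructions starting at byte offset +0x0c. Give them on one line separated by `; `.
@+0c  little-endian(67 f1) = 0xf167
  op=0xf167>>12=0xf ⇒ li (RI)
  [11:10] rd=0 = $0
  [9:0] imm=359 = 359
@+0e  little-endian(00 22) = 0x2200
  op=0x2200>>12=0x2 ⇒ cp (RR)
  [11:10] rd=0 = $0
  [9:8] rs=2 = $2
@+10  little-endian(ba fa) = 0xfaba
  op=0xfaba>>12=0xf ⇒ li (RI)
  [11:10] rd=2 = $2
  [9:0] imm=698 = 698

li 359, $0; cp $2, $0; li 698, $2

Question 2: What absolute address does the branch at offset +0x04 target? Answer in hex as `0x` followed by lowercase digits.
@+04  little-endian(04 60) = 0x6004
  top 4b → 0x6 → call [J]
  imm@[11:0]=0x4 ⇒ 4
  target = base 0x7adc + off 0x04 + 2 + imm 4 = 0x7ae6

0x7ae6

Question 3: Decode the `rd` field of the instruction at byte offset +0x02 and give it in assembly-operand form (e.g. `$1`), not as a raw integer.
$0

[02] b9 f2 → 0xf2b9
  op=0xf2b9>>12=0xf ⇒ li (RI)
  rd: (w>>10)&0x3=0x0 → $0
  imm: (w>>0)&0x3ff=0x2b9 → 697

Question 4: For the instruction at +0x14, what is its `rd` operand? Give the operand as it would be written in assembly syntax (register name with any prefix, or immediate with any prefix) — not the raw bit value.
$2

[14] ef fb → 0xfbef
  opcode bits[15:12]=0xf: li/RI
  rd: (w>>10)&0x3=0x2 → $2
  imm: (w>>0)&0x3ff=0x3ef → 1007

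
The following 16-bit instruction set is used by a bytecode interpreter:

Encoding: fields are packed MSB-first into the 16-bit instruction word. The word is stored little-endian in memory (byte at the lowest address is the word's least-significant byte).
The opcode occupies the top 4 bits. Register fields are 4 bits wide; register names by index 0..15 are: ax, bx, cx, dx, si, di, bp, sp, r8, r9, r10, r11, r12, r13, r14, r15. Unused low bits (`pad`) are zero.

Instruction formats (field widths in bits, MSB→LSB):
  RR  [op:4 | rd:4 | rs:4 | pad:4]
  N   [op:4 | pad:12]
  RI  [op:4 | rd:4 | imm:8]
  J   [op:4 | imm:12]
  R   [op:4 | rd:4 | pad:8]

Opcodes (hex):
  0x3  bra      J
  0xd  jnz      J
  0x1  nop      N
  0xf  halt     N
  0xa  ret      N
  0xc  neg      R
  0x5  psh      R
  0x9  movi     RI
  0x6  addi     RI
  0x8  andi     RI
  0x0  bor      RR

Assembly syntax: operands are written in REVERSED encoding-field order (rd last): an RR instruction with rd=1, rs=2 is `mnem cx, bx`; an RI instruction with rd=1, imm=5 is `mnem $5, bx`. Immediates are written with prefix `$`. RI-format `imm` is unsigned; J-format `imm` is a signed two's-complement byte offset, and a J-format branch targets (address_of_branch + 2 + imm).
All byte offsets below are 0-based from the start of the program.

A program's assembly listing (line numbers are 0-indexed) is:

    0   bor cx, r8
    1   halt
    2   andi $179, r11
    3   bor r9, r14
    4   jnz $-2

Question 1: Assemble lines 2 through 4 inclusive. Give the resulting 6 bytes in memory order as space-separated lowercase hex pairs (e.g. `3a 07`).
line 2 (andi): pack op=0x8:4|rd=11:4|imm=179:8 = 0x8bb3; little→ b3 8b
line 3 (bor): pack op=0x0:4|rd=14:4|rs=9:4|pad=0:4 = 0x0e90; little→ 90 0e
line 4 (jnz): pack op=0xd:4|imm=-2:12 = 0xdffe; little→ fe df

b3 8b 90 0e fe df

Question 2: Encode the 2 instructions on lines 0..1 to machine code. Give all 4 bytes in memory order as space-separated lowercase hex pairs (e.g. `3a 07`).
L0: bor op=0x0:4|rd=8:4|rs=2:4|pad=0:4 ⇒ 0x0820 ⇒ little 20 08
L1: halt op=0xf:4|pad=0:12 ⇒ 0xf000 ⇒ little 00 f0

20 08 00 f0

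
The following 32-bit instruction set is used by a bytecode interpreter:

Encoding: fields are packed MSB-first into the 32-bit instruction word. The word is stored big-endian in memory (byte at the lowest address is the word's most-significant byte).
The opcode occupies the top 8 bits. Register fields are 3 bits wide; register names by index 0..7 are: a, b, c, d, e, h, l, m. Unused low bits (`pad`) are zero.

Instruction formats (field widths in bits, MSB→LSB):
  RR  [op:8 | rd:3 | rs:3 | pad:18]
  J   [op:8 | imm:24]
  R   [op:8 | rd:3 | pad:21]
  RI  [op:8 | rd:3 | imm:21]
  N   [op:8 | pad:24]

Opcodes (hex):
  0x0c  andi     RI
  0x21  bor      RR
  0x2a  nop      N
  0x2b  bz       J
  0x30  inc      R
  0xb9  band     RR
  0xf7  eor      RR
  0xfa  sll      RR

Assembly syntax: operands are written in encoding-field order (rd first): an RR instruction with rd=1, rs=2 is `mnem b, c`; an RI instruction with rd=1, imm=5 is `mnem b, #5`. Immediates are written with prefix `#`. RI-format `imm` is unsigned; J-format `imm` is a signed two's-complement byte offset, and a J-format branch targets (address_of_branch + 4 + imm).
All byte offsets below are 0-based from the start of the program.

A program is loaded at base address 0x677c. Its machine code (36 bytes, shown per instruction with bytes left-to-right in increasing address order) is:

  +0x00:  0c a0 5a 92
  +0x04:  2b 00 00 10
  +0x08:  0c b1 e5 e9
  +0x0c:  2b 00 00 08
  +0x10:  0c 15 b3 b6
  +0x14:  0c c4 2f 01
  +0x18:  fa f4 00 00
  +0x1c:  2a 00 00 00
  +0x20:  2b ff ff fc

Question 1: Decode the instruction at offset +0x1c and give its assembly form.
+0x1c: 2a 00 00 00 ⇒ word 0x2a000000 (big)
  top 8b → 0x2a → nop [N]

nop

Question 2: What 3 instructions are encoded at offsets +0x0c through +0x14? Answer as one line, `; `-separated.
off 0x0c: read 2b 00 00 08 as big → 0x2b000008
  top 8b → 0x2b → bz [J]
  imm: (w>>0)&0xffffff=0x8 → #8
off 0x10: read 0c 15 b3 b6 as big → 0x0c15b3b6
  top 8b → 0xc → andi [RI]
  rd: (w>>21)&0x7=0x0 → a
  imm: (w>>0)&0x1fffff=0x15b3b6 → #1422262
off 0x14: read 0c c4 2f 01 as big → 0x0cc42f01
  top 8b → 0xc → andi [RI]
  rd: (w>>21)&0x7=0x6 → l
  imm: (w>>0)&0x1fffff=0x42f01 → #274177

bz #8; andi a, #1422262; andi l, #274177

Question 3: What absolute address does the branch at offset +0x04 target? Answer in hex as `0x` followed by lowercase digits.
0x6794

[04] 2b 00 00 10 → 0x2b000010
  top 8b → 0x2b → bz [J]
  [23:0] imm=16 = #16
  target = base 0x677c + off 0x04 + 4 + imm 16 = 0x6794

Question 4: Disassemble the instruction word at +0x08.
@+08  big-endian(0c b1 e5 e9) = 0x0cb1e5e9
  opcode bits[31:24]=0xc: andi/RI
  rd@[23:21]=0x5 ⇒ h
  imm@[20:0]=0x11e5e9 ⇒ #1172969

andi h, #1172969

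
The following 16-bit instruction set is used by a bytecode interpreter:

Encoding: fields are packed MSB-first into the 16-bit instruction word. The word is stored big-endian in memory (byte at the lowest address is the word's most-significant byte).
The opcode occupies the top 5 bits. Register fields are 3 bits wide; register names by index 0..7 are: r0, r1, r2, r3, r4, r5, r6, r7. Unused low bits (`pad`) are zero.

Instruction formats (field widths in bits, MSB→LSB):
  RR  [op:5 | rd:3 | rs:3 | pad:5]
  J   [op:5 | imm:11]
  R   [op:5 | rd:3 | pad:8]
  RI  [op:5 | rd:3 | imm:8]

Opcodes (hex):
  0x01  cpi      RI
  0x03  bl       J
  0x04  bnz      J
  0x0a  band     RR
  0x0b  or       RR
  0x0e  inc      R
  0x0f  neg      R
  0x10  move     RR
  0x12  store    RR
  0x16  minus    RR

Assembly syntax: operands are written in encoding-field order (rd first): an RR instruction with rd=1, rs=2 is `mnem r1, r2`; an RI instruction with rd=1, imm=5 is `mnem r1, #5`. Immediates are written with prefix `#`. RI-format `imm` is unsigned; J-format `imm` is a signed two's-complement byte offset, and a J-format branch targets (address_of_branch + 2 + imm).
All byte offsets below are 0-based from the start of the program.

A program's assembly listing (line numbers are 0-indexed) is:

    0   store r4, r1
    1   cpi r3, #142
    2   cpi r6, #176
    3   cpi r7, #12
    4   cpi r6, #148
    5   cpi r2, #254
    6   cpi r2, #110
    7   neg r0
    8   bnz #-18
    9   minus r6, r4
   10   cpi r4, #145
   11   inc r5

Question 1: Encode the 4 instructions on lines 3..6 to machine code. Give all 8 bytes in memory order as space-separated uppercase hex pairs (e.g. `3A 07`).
3. cpi fields op=0x1:5|rd=7:3|imm=12:8 → word 0f0ch → 0f 0c
4. cpi fields op=0x1:5|rd=6:3|imm=148:8 → word 0e94h → 0e 94
5. cpi fields op=0x1:5|rd=2:3|imm=254:8 → word 0afeh → 0a fe
6. cpi fields op=0x1:5|rd=2:3|imm=110:8 → word 0a6eh → 0a 6e

0F 0C 0E 94 0A FE 0A 6E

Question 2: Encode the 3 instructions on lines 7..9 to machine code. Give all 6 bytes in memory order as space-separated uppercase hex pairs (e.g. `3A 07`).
L7: neg op=0xf:5|rd=0:3|pad=0:8 ⇒ 0x7800 ⇒ big 78 00
L8: bnz op=0x4:5|imm=-18:11 ⇒ 0x27ee ⇒ big 27 ee
L9: minus op=0x16:5|rd=6:3|rs=4:3|pad=0:5 ⇒ 0xb680 ⇒ big b6 80

78 00 27 EE B6 80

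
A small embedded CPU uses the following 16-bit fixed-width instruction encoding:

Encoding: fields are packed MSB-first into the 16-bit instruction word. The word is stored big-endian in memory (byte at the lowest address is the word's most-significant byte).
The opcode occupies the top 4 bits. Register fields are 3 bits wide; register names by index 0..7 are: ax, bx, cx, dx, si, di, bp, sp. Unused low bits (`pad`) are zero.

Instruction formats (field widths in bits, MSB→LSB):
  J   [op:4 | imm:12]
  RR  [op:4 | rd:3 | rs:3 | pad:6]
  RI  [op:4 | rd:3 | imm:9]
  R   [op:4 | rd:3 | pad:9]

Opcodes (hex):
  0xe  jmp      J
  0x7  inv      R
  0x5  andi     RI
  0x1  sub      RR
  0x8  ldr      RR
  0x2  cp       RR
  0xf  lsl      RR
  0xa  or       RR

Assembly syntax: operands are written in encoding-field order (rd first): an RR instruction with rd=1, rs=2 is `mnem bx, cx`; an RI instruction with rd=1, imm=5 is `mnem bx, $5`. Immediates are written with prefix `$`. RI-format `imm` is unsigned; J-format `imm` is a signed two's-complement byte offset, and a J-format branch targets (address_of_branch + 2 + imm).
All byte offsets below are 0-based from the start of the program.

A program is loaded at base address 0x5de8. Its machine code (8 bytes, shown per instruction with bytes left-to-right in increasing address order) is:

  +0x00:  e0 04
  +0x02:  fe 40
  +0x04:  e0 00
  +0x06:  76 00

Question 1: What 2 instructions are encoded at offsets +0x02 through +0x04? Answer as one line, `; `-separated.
off 0x02: read fe 40 as big → 0xfe40
  op=0xfe40>>12=0xf ⇒ lsl (RR)
  rd: (w>>9)&0x7=0x7 → sp
  rs: (w>>6)&0x7=0x1 → bx
off 0x04: read e0 00 as big → 0xe000
  op=0xe000>>12=0xe ⇒ jmp (J)
  imm: (w>>0)&0xfff=0x0 → $0

lsl sp, bx; jmp $0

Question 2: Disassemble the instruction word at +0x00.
@+00  big-endian(e0 04) = 0xe004
  top 4b → 0xe → jmp [J]
  imm@[11:0]=0x4 ⇒ $4

jmp $4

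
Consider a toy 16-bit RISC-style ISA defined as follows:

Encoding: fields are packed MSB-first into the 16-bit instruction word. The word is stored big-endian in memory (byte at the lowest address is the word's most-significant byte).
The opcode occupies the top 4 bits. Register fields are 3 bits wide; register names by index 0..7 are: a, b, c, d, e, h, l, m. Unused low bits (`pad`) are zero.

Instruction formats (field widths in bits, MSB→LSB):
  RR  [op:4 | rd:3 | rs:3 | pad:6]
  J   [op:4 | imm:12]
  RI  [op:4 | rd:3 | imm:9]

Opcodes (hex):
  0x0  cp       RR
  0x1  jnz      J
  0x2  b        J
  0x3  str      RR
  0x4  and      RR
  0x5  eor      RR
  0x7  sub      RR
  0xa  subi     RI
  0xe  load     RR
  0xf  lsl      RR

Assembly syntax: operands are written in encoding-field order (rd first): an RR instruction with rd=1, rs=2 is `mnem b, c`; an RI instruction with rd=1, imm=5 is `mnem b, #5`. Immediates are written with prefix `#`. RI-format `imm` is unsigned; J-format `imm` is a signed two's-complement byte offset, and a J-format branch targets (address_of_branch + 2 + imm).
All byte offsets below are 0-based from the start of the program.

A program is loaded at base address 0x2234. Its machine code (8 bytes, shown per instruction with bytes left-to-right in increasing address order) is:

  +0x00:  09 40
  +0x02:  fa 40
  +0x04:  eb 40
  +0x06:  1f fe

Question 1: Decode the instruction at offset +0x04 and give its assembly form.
load h, h

@+04  big-endian(eb 40) = 0xeb40
  op=0xeb40>>12=0xe ⇒ load (RR)
  [11:9] rd=5 = h
  [8:6] rs=5 = h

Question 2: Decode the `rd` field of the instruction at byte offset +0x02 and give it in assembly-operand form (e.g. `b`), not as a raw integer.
h

+0x02: fa 40 ⇒ word 0xfa40 (big)
  op=0xfa40>>12=0xf ⇒ lsl (RR)
  rd: (w>>9)&0x7=0x5 → h
  rs: (w>>6)&0x7=0x1 → b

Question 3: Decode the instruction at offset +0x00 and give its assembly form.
cp e, h

[00] 09 40 → 0x0940
  top 4b → 0x0 → cp [RR]
  rd: (w>>9)&0x7=0x4 → e
  rs: (w>>6)&0x7=0x5 → h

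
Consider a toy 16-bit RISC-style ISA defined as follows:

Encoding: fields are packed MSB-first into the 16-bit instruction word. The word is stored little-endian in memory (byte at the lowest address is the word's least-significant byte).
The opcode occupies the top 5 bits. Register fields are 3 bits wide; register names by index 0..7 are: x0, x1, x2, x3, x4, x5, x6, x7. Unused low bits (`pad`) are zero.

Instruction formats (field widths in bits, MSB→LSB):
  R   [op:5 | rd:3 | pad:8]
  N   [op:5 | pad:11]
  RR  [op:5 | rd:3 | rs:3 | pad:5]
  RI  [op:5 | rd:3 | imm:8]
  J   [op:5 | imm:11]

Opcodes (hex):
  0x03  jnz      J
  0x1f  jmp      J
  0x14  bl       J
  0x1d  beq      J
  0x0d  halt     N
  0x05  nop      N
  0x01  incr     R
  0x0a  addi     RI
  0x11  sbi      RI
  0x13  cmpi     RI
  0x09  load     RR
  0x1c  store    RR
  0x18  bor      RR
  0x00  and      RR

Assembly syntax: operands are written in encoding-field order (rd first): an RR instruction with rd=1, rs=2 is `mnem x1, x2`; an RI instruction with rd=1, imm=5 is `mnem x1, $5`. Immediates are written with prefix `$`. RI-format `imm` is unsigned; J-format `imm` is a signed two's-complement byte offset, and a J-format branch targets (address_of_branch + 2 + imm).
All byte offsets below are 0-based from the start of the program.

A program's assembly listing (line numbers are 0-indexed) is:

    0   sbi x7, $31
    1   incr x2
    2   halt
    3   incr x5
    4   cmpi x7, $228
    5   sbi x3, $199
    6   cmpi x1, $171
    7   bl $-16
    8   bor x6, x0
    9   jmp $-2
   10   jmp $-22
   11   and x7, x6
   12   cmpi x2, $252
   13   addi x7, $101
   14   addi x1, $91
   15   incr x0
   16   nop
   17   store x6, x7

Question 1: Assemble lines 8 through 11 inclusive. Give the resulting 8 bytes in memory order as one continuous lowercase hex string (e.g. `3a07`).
line 8 (bor): pack op=0x18:5|rd=6:3|rs=0:3|pad=0:5 = 0xc600; little→ 00 c6
line 9 (jmp): pack op=0x1f:5|imm=-2:11 = 0xfffe; little→ fe ff
line 10 (jmp): pack op=0x1f:5|imm=-22:11 = 0xffea; little→ ea ff
line 11 (and): pack op=0x0:5|rd=7:3|rs=6:3|pad=0:5 = 0x07c0; little→ c0 07

00c6feffeaffc007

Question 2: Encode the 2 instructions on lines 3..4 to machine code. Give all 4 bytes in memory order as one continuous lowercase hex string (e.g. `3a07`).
L3: incr op=0x1:5|rd=5:3|pad=0:8 ⇒ 0x0d00 ⇒ little 00 0d
L4: cmpi op=0x13:5|rd=7:3|imm=228:8 ⇒ 0x9fe4 ⇒ little e4 9f

000de49f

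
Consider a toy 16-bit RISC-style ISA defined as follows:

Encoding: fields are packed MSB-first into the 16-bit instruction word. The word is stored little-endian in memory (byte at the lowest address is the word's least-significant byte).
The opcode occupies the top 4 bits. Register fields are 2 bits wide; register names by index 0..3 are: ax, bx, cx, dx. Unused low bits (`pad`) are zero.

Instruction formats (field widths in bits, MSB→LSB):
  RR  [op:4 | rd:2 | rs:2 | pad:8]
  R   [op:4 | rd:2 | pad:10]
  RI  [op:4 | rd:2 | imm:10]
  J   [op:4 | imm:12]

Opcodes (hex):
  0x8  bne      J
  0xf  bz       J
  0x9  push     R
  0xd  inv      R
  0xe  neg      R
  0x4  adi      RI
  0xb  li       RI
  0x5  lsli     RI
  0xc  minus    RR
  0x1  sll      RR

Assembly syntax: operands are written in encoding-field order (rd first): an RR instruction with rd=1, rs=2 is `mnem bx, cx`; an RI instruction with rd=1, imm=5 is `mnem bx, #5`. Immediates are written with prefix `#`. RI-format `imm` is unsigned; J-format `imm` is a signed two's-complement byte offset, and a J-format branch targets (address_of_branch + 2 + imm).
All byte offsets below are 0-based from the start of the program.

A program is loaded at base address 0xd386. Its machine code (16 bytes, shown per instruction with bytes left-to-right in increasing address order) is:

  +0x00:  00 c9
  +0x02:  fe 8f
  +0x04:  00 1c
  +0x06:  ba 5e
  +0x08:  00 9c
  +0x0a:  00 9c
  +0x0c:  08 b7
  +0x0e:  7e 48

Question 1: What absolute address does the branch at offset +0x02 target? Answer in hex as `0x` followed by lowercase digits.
+0x02: fe 8f ⇒ word 0x8ffe (little)
  opcode bits[15:12]=0x8: bne/J
  imm: (w>>0)&0xfff=0xffe (s12→-2) → #-2
  target = base 0xd386 + off 0x02 + 2 + imm -2 = 0xd388

0xd388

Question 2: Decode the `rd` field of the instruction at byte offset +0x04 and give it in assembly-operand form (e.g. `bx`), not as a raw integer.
off 0x04: read 00 1c as little → 0x1c00
  opcode bits[15:12]=0x1: sll/RR
  rd@[11:10]=0x3 ⇒ dx
  rs@[9:8]=0x0 ⇒ ax

dx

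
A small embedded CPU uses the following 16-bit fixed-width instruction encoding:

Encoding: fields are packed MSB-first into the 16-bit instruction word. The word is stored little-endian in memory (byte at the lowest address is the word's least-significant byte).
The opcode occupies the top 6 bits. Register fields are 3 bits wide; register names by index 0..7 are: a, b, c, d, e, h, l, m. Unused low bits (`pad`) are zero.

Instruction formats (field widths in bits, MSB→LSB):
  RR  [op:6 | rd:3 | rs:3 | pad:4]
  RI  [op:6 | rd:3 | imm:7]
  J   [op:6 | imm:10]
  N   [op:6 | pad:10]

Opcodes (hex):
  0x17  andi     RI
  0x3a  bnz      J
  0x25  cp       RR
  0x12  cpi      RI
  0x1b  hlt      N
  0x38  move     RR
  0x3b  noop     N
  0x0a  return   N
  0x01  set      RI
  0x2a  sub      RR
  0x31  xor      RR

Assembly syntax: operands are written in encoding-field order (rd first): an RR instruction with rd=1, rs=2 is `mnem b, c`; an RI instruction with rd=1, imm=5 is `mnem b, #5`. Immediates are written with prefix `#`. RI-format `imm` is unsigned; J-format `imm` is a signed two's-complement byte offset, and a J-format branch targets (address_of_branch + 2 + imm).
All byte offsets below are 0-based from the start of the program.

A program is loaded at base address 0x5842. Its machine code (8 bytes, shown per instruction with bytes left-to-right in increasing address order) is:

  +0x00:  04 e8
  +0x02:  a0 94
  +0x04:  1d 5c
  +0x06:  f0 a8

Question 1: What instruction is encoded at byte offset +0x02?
cp b, c

off 0x02: read a0 94 as little → 0x94a0
  op=0x94a0>>10=0x25 ⇒ cp (RR)
  rd@[9:7]=0x1 ⇒ b
  rs@[6:4]=0x2 ⇒ c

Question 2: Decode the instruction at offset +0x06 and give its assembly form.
sub b, m

[06] f0 a8 → 0xa8f0
  opcode bits[15:10]=0x2a: sub/RR
  rd: (w>>7)&0x7=0x1 → b
  rs: (w>>4)&0x7=0x7 → m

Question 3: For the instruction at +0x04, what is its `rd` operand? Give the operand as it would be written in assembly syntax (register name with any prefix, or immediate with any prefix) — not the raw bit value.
a

+0x04: 1d 5c ⇒ word 0x5c1d (little)
  op=0x5c1d>>10=0x17 ⇒ andi (RI)
  [9:7] rd=0 = a
  [6:0] imm=29 = #29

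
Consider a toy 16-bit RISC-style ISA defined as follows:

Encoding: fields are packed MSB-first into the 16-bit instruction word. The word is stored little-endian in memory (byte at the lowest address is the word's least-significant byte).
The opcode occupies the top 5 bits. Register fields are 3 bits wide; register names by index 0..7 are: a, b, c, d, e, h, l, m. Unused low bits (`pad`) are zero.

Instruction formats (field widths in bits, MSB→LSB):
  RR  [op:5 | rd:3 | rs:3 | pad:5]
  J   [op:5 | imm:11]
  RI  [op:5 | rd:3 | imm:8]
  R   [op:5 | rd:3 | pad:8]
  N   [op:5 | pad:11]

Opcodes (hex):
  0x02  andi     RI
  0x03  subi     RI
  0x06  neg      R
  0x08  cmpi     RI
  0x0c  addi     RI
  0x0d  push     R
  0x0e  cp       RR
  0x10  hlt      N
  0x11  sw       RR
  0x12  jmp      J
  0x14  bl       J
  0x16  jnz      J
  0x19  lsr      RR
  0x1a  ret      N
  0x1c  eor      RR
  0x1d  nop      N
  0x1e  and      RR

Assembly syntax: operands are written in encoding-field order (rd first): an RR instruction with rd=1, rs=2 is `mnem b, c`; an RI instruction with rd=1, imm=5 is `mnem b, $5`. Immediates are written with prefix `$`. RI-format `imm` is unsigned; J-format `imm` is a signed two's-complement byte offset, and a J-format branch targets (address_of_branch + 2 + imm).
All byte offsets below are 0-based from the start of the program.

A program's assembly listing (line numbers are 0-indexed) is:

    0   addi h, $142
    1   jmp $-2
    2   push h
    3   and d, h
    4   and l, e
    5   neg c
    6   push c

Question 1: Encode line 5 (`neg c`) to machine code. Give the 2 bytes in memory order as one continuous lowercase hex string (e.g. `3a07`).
0032

line 5 (neg): pack op=0x6:5|rd=2:3|pad=0:8 = 0x3200; little→ 00 32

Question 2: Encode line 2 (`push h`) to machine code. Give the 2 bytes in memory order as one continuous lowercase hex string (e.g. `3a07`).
line 2 (push): pack op=0xd:5|rd=5:3|pad=0:8 = 0x6d00; little→ 00 6d

006d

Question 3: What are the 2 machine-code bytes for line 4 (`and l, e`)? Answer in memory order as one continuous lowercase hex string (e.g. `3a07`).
80f6

line 4 (and): pack op=0x1e:5|rd=6:3|rs=4:3|pad=0:5 = 0xf680; little→ 80 f6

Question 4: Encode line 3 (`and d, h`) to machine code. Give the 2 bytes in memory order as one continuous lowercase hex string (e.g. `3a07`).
line 3 (and): pack op=0x1e:5|rd=3:3|rs=5:3|pad=0:5 = 0xf3a0; little→ a0 f3

a0f3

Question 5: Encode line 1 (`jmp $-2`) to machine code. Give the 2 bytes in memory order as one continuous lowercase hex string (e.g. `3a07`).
1. jmp fields op=0x12:5|imm=-2:11 → word 97feh → fe 97

fe97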